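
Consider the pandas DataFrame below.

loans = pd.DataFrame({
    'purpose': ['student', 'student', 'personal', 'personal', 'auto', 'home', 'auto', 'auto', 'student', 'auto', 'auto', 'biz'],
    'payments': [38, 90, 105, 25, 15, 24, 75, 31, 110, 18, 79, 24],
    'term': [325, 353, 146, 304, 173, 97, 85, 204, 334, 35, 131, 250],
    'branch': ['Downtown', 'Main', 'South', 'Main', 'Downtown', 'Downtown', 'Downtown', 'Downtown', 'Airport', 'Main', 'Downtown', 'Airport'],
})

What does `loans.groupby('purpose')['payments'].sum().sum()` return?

634

group by purpose, sum of payments:
purpose
auto        218
biz          24
home         24
personal    130
student     238
Name: payments, dtype: int64
The sum of the resulting series is 634.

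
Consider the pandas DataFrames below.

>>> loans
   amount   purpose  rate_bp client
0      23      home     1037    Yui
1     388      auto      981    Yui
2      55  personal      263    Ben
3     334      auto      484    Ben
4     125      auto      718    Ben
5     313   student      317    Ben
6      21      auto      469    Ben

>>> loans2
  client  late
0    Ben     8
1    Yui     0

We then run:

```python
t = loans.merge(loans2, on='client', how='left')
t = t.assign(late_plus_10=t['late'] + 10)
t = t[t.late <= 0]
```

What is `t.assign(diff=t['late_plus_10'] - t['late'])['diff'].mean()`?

merge on 'client' (how='left') → 7 rows:
   amount   purpose  rate_bp client  late
0      23      home     1037    Yui     0
1     388      auto      981    Yui     0
2      55  personal      263    Ben     8
3     334      auto      484    Ben     8
4     125      auto      718    Ben     8
5     313   student      317    Ben     8
6      21      auto      469    Ben     8
add column late_plus_10 = t['late'] + 10:
   amount   purpose  rate_bp client  late  late_plus_10
0      23      home     1037    Yui     0            10
1     388      auto      981    Yui     0            10
2      55  personal      263    Ben     8            18
3     334      auto      484    Ben     8            18
4     125      auto      718    Ben     8            18
5     313   student      317    Ben     8            18
6      21      auto      469    Ben     8            18
filter rows where late <= 0:
   amount purpose  rate_bp client  late  late_plus_10
0      23    home     1037    Yui     0            10
1     388    auto      981    Yui     0            10
add column diff = t['late_plus_10'] - t['late']:
   amount purpose  rate_bp client  late  late_plus_10  diff
0      23    home     1037    Yui     0            10    10
1     388    auto      981    Yui     0            10    10

10.0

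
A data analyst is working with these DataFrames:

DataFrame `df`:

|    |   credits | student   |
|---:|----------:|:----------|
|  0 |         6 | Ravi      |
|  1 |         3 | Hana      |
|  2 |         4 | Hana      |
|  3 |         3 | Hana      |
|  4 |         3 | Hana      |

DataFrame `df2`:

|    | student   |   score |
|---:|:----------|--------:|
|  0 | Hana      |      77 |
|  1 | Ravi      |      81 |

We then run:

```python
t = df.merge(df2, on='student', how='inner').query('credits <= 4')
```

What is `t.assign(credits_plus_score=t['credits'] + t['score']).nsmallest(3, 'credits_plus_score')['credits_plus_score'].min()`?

80

merge on 'student' (how='inner') → 5 rows:
   credits student  score
0        6    Ravi     81
1        3    Hana     77
2        4    Hana     77
3        3    Hana     77
4        3    Hana     77
filter rows where credits <= 4:
   credits student  score
1        3    Hana     77
2        4    Hana     77
3        3    Hana     77
4        3    Hana     77
add column credits_plus_score = t['credits'] + t['score']:
   credits student  score  credits_plus_score
1        3    Hana     77                  80
2        4    Hana     77                  81
3        3    Hana     77                  80
4        3    Hana     77                  80
take 3 rows with smallest credits_plus_score:
   credits student  score  credits_plus_score
1        3    Hana     77                  80
3        3    Hana     77                  80
4        3    Hana     77                  80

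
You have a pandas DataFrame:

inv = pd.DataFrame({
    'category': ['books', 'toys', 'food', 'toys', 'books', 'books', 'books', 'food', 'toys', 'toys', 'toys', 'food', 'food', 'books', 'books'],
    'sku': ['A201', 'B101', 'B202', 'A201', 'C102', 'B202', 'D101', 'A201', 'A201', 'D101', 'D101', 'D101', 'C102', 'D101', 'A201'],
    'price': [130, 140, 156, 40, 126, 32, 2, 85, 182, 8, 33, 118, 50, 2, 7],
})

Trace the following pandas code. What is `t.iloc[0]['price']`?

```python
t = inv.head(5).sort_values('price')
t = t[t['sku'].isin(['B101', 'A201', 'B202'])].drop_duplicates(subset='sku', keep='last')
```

130

take first 5 rows:
  category   sku  price
0    books  A201    130
1     toys  B101    140
2     food  B202    156
3     toys  A201     40
4    books  C102    126
sort by price:
  category   sku  price
3     toys  A201     40
4    books  C102    126
0    books  A201    130
1     toys  B101    140
2     food  B202    156
filter rows where sku in ['B101', 'A201', 'B202']:
  category   sku  price
3     toys  A201     40
0    books  A201    130
1     toys  B101    140
2     food  B202    156
drop duplicate sku (keep=last):
  category   sku  price
0    books  A201    130
1     toys  B101    140
2     food  B202    156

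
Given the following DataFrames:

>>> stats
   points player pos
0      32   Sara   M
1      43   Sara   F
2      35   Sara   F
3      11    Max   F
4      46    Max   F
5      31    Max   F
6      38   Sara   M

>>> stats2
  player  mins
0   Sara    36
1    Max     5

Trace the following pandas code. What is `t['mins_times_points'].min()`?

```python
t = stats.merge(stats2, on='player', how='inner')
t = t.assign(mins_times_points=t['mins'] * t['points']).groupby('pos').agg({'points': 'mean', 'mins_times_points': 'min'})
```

merge on 'player' (how='inner') → 7 rows:
   points player pos  mins
0      32   Sara   M    36
1      43   Sara   F    36
2      35   Sara   F    36
3      11    Max   F     5
4      46    Max   F     5
5      31    Max   F     5
6      38   Sara   M    36
add column mins_times_points = t['mins'] * t['points']:
   points player pos  mins  mins_times_points
0      32   Sara   M    36               1152
1      43   Sara   F    36               1548
2      35   Sara   F    36               1260
3      11    Max   F     5                 55
4      46    Max   F     5                230
5      31    Max   F     5                155
6      38   Sara   M    36               1368
group by pos: mean(points), min(mins_times_points):
     points  mins_times_points
pos                           
F      33.2                 55
M      35.0               1152
So min() = 55.

55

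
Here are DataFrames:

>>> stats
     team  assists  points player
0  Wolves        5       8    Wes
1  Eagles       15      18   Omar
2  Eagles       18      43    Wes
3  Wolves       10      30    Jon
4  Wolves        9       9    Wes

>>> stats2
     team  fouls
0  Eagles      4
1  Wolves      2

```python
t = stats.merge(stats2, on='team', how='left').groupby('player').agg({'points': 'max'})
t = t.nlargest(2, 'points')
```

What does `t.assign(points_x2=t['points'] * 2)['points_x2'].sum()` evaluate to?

146

merge on 'team' (how='left') → 5 rows:
     team  assists  points player  fouls
0  Wolves        5       8    Wes      2
1  Eagles       15      18   Omar      4
2  Eagles       18      43    Wes      4
3  Wolves       10      30    Jon      2
4  Wolves        9       9    Wes      2
group by player, max of points:
        points
player        
Jon         30
Omar        18
Wes         43
take 2 rows with largest points:
        points
player        
Wes         43
Jon         30
add column points_x2 = t['points'] * 2:
        points  points_x2
player                   
Wes         43         86
Jon         30         60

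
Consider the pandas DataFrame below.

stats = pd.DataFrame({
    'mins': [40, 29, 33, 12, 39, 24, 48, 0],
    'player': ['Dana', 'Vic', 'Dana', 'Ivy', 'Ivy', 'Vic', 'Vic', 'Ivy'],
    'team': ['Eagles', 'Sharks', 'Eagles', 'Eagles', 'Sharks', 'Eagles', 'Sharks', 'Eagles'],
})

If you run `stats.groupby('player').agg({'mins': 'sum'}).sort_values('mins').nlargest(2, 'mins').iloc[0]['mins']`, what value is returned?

group by player, sum of mins:
        mins
player      
Dana      73
Ivy       51
Vic      101
sort by mins:
        mins
player      
Ivy       51
Dana      73
Vic      101
take 2 rows with largest mins:
        mins
player      
Vic      101
Dana      73
Finally, value at position 0, column 'mins' = 101.

101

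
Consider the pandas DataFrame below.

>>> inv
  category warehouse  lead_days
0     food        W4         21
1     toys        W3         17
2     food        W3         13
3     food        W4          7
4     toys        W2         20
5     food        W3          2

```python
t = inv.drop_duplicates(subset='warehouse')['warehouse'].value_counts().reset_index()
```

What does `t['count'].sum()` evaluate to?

drop duplicate warehouse (keep=first):
  category warehouse  lead_days
0     food        W4         21
1     toys        W3         17
4     toys        W2         20
value_counts of warehouse:
warehouse
W4    1
W3    1
W2    1
Name: count, dtype: int64
reset_index():
  warehouse  count
0        W4      1
1        W3      1
2        W2      1

3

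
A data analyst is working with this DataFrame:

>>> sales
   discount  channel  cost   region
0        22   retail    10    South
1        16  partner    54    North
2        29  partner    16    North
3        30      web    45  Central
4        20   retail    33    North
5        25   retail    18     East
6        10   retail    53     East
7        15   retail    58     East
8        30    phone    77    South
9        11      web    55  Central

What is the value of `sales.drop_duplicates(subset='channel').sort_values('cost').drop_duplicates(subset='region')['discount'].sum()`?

drop duplicate channel (keep=first):
   discount  channel  cost   region
0        22   retail    10    South
1        16  partner    54    North
3        30      web    45  Central
8        30    phone    77    South
sort by cost:
   discount  channel  cost   region
0        22   retail    10    South
3        30      web    45  Central
1        16  partner    54    North
8        30    phone    77    South
drop duplicate region (keep=first):
   discount  channel  cost   region
0        22   retail    10    South
3        30      web    45  Central
1        16  partner    54    North
So sum() = 68.

68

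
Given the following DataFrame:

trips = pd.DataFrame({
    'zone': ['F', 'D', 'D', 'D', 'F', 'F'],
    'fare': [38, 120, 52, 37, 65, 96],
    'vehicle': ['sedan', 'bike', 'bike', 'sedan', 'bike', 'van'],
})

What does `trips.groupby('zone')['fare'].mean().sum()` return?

group by zone, mean of fare:
zone
D    69.666667
F    66.333333
Name: fare, dtype: float64
Finally, sum of the resulting series = 136.0.

136.0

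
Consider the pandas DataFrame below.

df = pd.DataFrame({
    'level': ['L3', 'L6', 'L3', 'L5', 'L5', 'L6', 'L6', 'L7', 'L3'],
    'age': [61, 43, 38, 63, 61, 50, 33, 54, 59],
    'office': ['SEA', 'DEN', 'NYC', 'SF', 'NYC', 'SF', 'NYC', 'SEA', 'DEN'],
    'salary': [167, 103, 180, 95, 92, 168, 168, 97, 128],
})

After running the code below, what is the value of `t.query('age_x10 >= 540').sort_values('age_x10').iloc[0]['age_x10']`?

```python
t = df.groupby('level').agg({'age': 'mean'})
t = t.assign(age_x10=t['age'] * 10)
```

group by level, mean of age:
             age
level           
L3     52.666667
L5     62.000000
L6     42.000000
L7     54.000000
add column age_x10 = t['age'] * 10:
             age     age_x10
level                       
L3     52.666667  526.666667
L5     62.000000  620.000000
L6     42.000000  420.000000
L7     54.000000  540.000000
filter rows where age_x10 >= 540:
        age  age_x10
level               
L5     62.0    620.0
L7     54.0    540.0
sort by age_x10:
        age  age_x10
level               
L7     54.0    540.0
L5     62.0    620.0
Taking the value at position 0, column 'age_x10' gives 540.0.

540.0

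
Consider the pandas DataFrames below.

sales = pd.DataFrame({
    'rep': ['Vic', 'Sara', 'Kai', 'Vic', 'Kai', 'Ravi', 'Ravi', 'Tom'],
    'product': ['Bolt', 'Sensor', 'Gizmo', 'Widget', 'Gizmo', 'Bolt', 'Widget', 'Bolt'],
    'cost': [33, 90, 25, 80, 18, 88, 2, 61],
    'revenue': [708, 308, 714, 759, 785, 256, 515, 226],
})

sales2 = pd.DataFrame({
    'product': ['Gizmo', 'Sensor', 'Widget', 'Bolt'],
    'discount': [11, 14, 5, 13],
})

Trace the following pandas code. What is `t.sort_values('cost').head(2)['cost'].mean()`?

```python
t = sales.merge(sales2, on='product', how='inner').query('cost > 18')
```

merge on 'product' (how='inner') → 8 rows:
    rep product  cost  revenue  discount
0   Vic    Bolt    33      708        13
1  Sara  Sensor    90      308        14
2   Kai   Gizmo    25      714        11
3   Vic  Widget    80      759         5
4   Kai   Gizmo    18      785        11
5  Ravi    Bolt    88      256        13
6  Ravi  Widget     2      515         5
7   Tom    Bolt    61      226        13
filter rows where cost > 18:
    rep product  cost  revenue  discount
0   Vic    Bolt    33      708        13
1  Sara  Sensor    90      308        14
2   Kai   Gizmo    25      714        11
3   Vic  Widget    80      759         5
5  Ravi    Bolt    88      256        13
7   Tom    Bolt    61      226        13
sort by cost:
    rep product  cost  revenue  discount
2   Kai   Gizmo    25      714        11
0   Vic    Bolt    33      708        13
7   Tom    Bolt    61      226        13
3   Vic  Widget    80      759         5
5  Ravi    Bolt    88      256        13
1  Sara  Sensor    90      308        14
take first 2 rows:
   rep product  cost  revenue  discount
2  Kai   Gizmo    25      714        11
0  Vic    Bolt    33      708        13
Reading off the mean of column 'cost', we get 29.0.

29.0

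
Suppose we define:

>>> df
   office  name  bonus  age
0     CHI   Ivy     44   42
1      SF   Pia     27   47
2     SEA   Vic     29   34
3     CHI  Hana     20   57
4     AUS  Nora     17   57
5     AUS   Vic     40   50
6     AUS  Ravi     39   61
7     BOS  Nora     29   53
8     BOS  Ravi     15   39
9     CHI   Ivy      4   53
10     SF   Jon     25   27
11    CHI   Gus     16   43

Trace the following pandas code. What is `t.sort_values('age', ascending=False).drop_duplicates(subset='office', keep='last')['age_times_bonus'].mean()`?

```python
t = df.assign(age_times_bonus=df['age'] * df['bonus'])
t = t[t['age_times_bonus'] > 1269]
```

add column age_times_bonus = df['age'] * df['bonus']:
   office  name  bonus  age  age_times_bonus
0     CHI   Ivy     44   42             1848
1      SF   Pia     27   47             1269
2     SEA   Vic     29   34              986
3     CHI  Hana     20   57             1140
4     AUS  Nora     17   57              969
5     AUS   Vic     40   50             2000
6     AUS  Ravi     39   61             2379
7     BOS  Nora     29   53             1537
8     BOS  Ravi     15   39              585
9     CHI   Ivy      4   53              212
10     SF   Jon     25   27              675
11    CHI   Gus     16   43              688
filter rows where age_times_bonus > 1269:
  office  name  bonus  age  age_times_bonus
0    CHI   Ivy     44   42             1848
5    AUS   Vic     40   50             2000
6    AUS  Ravi     39   61             2379
7    BOS  Nora     29   53             1537
sort by age descending:
  office  name  bonus  age  age_times_bonus
6    AUS  Ravi     39   61             2379
7    BOS  Nora     29   53             1537
5    AUS   Vic     40   50             2000
0    CHI   Ivy     44   42             1848
drop duplicate office (keep=last):
  office  name  bonus  age  age_times_bonus
7    BOS  Nora     29   53             1537
5    AUS   Vic     40   50             2000
0    CHI   Ivy     44   42             1848
Finally, mean of column 'age_times_bonus' = 1795.0.

1795.0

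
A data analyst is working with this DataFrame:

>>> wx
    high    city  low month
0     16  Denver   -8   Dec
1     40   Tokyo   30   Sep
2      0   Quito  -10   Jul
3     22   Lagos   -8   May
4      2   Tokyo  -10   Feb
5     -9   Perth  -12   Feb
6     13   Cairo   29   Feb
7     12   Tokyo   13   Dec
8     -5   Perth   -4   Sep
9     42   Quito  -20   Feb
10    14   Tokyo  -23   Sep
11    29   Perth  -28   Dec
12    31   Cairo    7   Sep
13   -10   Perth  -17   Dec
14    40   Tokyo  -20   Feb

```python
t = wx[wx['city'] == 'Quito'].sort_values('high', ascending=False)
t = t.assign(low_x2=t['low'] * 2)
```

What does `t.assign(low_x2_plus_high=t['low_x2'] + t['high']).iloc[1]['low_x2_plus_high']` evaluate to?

filter rows where city == 'Quito':
   high   city  low month
2     0  Quito  -10   Jul
9    42  Quito  -20   Feb
sort by high descending:
   high   city  low month
9    42  Quito  -20   Feb
2     0  Quito  -10   Jul
add column low_x2 = t['low'] * 2:
   high   city  low month  low_x2
9    42  Quito  -20   Feb     -40
2     0  Quito  -10   Jul     -20
add column low_x2_plus_high = t['low_x2'] + t['high']:
   high   city  low month  low_x2  low_x2_plus_high
9    42  Quito  -20   Feb     -40                 2
2     0  Quito  -10   Jul     -20               -20
Reading off the value at position 1, column 'low_x2_plus_high', we get -20.

-20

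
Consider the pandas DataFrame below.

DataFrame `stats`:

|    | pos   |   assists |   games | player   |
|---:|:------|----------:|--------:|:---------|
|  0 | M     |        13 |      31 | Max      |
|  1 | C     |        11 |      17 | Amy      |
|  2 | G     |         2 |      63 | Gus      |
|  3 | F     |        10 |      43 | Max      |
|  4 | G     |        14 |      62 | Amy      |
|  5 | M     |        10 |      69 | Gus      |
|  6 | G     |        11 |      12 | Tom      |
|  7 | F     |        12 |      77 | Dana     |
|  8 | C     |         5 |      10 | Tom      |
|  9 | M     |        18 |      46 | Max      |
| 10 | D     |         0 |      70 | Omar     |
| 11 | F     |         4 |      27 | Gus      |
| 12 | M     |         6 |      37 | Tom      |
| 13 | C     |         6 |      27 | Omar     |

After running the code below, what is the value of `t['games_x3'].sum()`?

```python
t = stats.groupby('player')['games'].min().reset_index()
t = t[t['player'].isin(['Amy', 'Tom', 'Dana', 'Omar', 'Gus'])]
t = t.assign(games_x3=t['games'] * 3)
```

474

group by player, min of games:
player
Amy     17
Dana    77
Gus     27
Max     31
Omar    27
Tom     10
Name: games, dtype: int64
reset_index():
  player  games
0    Amy     17
1   Dana     77
2    Gus     27
3    Max     31
4   Omar     27
5    Tom     10
filter rows where player in ['Amy', 'Tom', 'Dana', 'Omar', 'Gus']:
  player  games
0    Amy     17
1   Dana     77
2    Gus     27
4   Omar     27
5    Tom     10
add column games_x3 = t['games'] * 3:
  player  games  games_x3
0    Amy     17        51
1   Dana     77       231
2    Gus     27        81
4   Omar     27        81
5    Tom     10        30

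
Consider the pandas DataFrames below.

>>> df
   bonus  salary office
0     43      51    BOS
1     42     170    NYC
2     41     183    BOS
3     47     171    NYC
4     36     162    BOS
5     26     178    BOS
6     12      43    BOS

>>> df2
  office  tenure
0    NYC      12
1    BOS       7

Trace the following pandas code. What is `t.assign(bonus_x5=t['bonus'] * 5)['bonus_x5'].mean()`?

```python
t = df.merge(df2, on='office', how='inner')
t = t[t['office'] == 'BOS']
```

merge on 'office' (how='inner') → 7 rows:
   bonus  salary office  tenure
0     43      51    BOS       7
1     42     170    NYC      12
2     41     183    BOS       7
3     47     171    NYC      12
4     36     162    BOS       7
5     26     178    BOS       7
6     12      43    BOS       7
filter rows where office == 'BOS':
   bonus  salary office  tenure
0     43      51    BOS       7
2     41     183    BOS       7
4     36     162    BOS       7
5     26     178    BOS       7
6     12      43    BOS       7
add column bonus_x5 = t['bonus'] * 5:
   bonus  salary office  tenure  bonus_x5
0     43      51    BOS       7       215
2     41     183    BOS       7       205
4     36     162    BOS       7       180
5     26     178    BOS       7       130
6     12      43    BOS       7        60

158.0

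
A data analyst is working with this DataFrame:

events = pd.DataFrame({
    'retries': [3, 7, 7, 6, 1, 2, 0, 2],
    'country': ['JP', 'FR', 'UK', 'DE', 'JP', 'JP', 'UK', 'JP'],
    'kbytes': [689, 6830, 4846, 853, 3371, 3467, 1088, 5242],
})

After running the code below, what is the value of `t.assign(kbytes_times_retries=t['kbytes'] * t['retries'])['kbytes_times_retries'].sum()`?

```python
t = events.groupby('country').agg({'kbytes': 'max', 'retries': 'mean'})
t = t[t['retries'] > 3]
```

69889.0

group by country: max(kbytes), mean(retries):
         kbytes  retries
country                 
DE          853      6.0
FR         6830      7.0
JP         5242      2.0
UK         4846      3.5
filter rows where retries > 3:
         kbytes  retries
country                 
DE          853      6.0
FR         6830      7.0
UK         4846      3.5
add column kbytes_times_retries = t['kbytes'] * t['retries']:
         kbytes  retries  kbytes_times_retries
country                                       
DE          853      6.0                5118.0
FR         6830      7.0               47810.0
UK         4846      3.5               16961.0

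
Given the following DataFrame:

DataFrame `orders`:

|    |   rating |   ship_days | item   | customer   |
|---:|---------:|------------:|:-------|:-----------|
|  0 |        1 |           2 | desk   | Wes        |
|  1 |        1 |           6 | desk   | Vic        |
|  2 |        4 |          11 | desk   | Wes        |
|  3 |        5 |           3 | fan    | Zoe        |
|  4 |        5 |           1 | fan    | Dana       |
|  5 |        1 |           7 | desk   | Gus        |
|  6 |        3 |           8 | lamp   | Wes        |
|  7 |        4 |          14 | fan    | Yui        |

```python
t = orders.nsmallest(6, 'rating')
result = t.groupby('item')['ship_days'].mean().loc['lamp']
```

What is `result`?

take 6 rows with smallest rating:
   rating  ship_days  item customer
0       1          2  desk      Wes
1       1          6  desk      Vic
5       1          7  desk      Gus
6       3          8  lamp      Wes
2       4         11  desk      Wes
7       4         14   fan      Yui
group by item, mean of ship_days:
item
desk     6.5
fan     14.0
lamp     8.0
Name: ship_days, dtype: float64
value at index 'lamp' → 8.0

8.0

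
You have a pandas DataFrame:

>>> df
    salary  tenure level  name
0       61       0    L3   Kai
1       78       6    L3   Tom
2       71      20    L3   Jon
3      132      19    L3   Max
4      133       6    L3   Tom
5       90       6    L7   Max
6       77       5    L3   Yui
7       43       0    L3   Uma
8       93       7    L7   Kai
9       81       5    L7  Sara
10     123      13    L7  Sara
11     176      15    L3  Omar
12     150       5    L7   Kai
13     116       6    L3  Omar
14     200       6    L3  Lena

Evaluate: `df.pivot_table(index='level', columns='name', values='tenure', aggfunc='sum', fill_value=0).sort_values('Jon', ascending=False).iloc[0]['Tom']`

12

pivot: rows=level, cols=name, sum(tenure):
name   Jon  Kai  Lena  Max  Omar  Sara  Tom  Uma  Yui
level                                                
L3      20    0     6   19    21     0   12    0    5
L7       0   12     0    6     0    18    0    0    0
sort by Jon descending:
name   Jon  Kai  Lena  Max  Omar  Sara  Tom  Uma  Yui
level                                                
L3      20    0     6   19    21     0   12    0    5
L7       0   12     0    6     0    18    0    0    0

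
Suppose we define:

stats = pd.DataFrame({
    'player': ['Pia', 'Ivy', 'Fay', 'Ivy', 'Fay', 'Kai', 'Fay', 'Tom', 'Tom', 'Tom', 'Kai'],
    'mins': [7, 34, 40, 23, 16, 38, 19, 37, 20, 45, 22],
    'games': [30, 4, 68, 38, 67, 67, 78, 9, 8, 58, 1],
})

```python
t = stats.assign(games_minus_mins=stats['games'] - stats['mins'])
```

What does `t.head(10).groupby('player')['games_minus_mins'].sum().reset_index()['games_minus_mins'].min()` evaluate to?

add column games_minus_mins = stats['games'] - stats['mins']:
   player  mins  games  games_minus_mins
0     Pia     7     30                23
1     Ivy    34      4               -30
2     Fay    40     68                28
3     Ivy    23     38                15
4     Fay    16     67                51
5     Kai    38     67                29
6     Fay    19     78                59
7     Tom    37      9               -28
8     Tom    20      8               -12
9     Tom    45     58                13
10    Kai    22      1               -21
take first 10 rows:
  player  mins  games  games_minus_mins
0    Pia     7     30                23
1    Ivy    34      4               -30
2    Fay    40     68                28
3    Ivy    23     38                15
4    Fay    16     67                51
5    Kai    38     67                29
6    Fay    19     78                59
7    Tom    37      9               -28
8    Tom    20      8               -12
9    Tom    45     58                13
group by player, sum of games_minus_mins:
player
Fay    138
Ivy    -15
Kai     29
Pia     23
Tom    -27
Name: games_minus_mins, dtype: int64
reset_index():
  player  games_minus_mins
0    Fay               138
1    Ivy               -15
2    Kai                29
3    Pia                23
4    Tom               -27
So min() = -27.

-27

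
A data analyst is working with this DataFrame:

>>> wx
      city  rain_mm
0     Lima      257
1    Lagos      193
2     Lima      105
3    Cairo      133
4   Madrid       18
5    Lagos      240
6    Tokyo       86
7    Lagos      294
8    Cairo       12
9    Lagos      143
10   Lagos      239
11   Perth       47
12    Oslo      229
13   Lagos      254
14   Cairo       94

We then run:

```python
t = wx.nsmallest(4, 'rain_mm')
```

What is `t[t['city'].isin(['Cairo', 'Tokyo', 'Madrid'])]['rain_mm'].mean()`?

38.6666666667

take 4 rows with smallest rain_mm:
      city  rain_mm
8    Cairo       12
4   Madrid       18
11   Perth       47
6    Tokyo       86
filter rows where city in ['Cairo', 'Tokyo', 'Madrid']:
     city  rain_mm
8   Cairo       12
4  Madrid       18
6   Tokyo       86
mean of column 'rain_mm' → 38.6666666667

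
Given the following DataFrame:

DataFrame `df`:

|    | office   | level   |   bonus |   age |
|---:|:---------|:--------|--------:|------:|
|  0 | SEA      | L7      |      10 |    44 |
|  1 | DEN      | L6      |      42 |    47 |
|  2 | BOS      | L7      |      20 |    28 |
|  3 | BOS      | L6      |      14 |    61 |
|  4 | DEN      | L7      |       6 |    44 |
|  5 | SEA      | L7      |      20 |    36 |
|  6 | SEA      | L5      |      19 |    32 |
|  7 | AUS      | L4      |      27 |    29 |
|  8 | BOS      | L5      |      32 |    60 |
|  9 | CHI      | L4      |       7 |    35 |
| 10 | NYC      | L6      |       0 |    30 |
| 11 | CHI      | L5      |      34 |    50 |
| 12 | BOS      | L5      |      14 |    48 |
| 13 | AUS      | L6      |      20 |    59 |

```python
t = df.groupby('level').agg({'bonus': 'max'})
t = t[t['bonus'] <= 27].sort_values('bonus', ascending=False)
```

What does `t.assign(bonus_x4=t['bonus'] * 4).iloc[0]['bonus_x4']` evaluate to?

108

group by level, max of bonus:
       bonus
level       
L4        27
L5        34
L6        42
L7        20
filter rows where bonus <= 27:
       bonus
level       
L4        27
L7        20
sort by bonus descending:
       bonus
level       
L4        27
L7        20
add column bonus_x4 = t['bonus'] * 4:
       bonus  bonus_x4
level                 
L4        27       108
L7        20        80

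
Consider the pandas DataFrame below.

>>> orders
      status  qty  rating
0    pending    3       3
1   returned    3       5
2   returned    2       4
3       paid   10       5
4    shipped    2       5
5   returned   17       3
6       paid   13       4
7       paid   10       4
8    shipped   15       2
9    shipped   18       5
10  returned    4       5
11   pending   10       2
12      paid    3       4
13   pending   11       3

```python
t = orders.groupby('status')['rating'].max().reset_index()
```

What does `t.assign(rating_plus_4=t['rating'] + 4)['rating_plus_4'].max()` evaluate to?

9

group by status, max of rating:
status
paid        5
pending     3
returned    5
shipped     5
Name: rating, dtype: int64
reset_index():
     status  rating
0      paid       5
1   pending       3
2  returned       5
3   shipped       5
add column rating_plus_4 = t['rating'] + 4:
     status  rating  rating_plus_4
0      paid       5              9
1   pending       3              7
2  returned       5              9
3   shipped       5              9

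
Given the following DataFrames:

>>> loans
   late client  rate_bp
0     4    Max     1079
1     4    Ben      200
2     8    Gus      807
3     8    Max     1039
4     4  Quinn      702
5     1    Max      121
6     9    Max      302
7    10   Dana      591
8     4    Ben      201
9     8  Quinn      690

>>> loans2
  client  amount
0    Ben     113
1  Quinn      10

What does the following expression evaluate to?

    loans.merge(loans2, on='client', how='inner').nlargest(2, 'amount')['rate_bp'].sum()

401

merge on 'client' (how='inner') → 4 rows:
   late client  rate_bp  amount
0     4    Ben      200     113
1     4  Quinn      702      10
2     4    Ben      201     113
3     8  Quinn      690      10
take 2 rows with largest amount:
   late client  rate_bp  amount
0     4    Ben      200     113
2     4    Ben      201     113
Reading off the sum of column 'rate_bp', we get 401.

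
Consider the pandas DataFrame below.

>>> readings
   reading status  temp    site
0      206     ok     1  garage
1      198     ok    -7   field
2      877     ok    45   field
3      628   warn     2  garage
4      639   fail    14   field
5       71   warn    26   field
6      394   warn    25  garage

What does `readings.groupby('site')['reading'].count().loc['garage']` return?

3

group by site, count of reading:
site
field     4
garage    3
Name: reading, dtype: int64
Then the value at index 'garage': 3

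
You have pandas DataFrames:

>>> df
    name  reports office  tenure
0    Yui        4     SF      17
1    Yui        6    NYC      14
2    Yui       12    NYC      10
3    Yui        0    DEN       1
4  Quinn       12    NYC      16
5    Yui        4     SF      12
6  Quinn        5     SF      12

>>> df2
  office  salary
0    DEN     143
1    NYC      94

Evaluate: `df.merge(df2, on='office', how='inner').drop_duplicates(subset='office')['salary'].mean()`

118.5

merge on 'office' (how='inner') → 4 rows:
    name  reports office  tenure  salary
0    Yui        6    NYC      14      94
1    Yui       12    NYC      10      94
2    Yui        0    DEN       1     143
3  Quinn       12    NYC      16      94
drop duplicate office (keep=first):
  name  reports office  tenure  salary
0  Yui        6    NYC      14      94
2  Yui        0    DEN       1     143
Reading off the mean of column 'salary', we get 118.5.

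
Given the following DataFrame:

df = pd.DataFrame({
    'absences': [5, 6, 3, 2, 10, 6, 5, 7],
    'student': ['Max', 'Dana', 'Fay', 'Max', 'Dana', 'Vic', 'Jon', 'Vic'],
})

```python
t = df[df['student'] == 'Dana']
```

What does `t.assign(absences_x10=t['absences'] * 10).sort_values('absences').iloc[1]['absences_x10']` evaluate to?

filter rows where student == 'Dana':
   absences student
1         6    Dana
4        10    Dana
add column absences_x10 = t['absences'] * 10:
   absences student  absences_x10
1         6    Dana            60
4        10    Dana           100
sort by absences:
   absences student  absences_x10
1         6    Dana            60
4        10    Dana           100
value at position 1, column 'absences_x10' → 100

100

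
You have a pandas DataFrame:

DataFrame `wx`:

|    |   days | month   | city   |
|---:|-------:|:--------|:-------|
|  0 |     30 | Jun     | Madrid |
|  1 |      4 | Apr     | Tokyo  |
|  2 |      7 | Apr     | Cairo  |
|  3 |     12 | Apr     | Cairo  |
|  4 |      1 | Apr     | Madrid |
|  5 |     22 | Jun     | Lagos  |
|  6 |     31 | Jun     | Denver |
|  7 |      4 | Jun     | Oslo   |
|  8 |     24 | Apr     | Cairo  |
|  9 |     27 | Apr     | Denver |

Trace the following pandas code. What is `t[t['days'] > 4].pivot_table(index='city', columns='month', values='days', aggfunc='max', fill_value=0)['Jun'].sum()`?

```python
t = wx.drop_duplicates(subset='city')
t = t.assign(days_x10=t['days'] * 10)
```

83

drop duplicate city (keep=first):
   days month    city
0    30   Jun  Madrid
1     4   Apr   Tokyo
2     7   Apr   Cairo
5    22   Jun   Lagos
6    31   Jun  Denver
7     4   Jun    Oslo
add column days_x10 = t['days'] * 10:
   days month    city  days_x10
0    30   Jun  Madrid       300
1     4   Apr   Tokyo        40
2     7   Apr   Cairo        70
5    22   Jun   Lagos       220
6    31   Jun  Denver       310
7     4   Jun    Oslo        40
filter rows where days > 4:
   days month    city  days_x10
0    30   Jun  Madrid       300
2     7   Apr   Cairo        70
5    22   Jun   Lagos       220
6    31   Jun  Denver       310
pivot: rows=city, cols=month, max(days):
month   Apr  Jun
city            
Cairo     7    0
Denver    0   31
Lagos     0   22
Madrid    0   30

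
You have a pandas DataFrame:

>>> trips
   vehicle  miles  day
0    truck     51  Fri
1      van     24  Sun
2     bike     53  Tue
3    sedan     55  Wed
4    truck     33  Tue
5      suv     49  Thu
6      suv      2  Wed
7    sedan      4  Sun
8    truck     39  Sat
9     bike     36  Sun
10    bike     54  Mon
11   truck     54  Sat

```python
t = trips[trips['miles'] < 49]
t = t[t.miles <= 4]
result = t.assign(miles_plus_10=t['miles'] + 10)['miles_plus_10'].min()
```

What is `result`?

12

filter rows where miles < 49:
  vehicle  miles  day
1     van     24  Sun
4   truck     33  Tue
6     suv      2  Wed
7   sedan      4  Sun
8   truck     39  Sat
9    bike     36  Sun
filter rows where miles <= 4:
  vehicle  miles  day
6     suv      2  Wed
7   sedan      4  Sun
add column miles_plus_10 = t['miles'] + 10:
  vehicle  miles  day  miles_plus_10
6     suv      2  Wed             12
7   sedan      4  Sun             14
min of column 'miles_plus_10' → 12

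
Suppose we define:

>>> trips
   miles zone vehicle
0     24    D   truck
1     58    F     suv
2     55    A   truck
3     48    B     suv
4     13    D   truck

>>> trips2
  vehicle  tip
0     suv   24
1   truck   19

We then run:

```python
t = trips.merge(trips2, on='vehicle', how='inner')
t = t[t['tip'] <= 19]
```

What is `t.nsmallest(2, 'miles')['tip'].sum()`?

merge on 'vehicle' (how='inner') → 5 rows:
   miles zone vehicle  tip
0     24    D   truck   19
1     58    F     suv   24
2     55    A   truck   19
3     48    B     suv   24
4     13    D   truck   19
filter rows where tip <= 19:
   miles zone vehicle  tip
0     24    D   truck   19
2     55    A   truck   19
4     13    D   truck   19
take 2 rows with smallest miles:
   miles zone vehicle  tip
4     13    D   truck   19
0     24    D   truck   19
The sum of column 'tip' is 38.

38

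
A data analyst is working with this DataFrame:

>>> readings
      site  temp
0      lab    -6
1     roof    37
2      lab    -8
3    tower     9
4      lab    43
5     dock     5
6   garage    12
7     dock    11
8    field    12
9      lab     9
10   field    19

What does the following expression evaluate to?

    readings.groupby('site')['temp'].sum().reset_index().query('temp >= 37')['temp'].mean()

37.5

group by site, sum of temp:
site
dock      16
field     31
garage    12
lab       38
roof      37
tower      9
Name: temp, dtype: int64
reset_index():
     site  temp
0    dock    16
1   field    31
2  garage    12
3     lab    38
4    roof    37
5   tower     9
filter rows where temp >= 37:
   site  temp
3   lab    38
4  roof    37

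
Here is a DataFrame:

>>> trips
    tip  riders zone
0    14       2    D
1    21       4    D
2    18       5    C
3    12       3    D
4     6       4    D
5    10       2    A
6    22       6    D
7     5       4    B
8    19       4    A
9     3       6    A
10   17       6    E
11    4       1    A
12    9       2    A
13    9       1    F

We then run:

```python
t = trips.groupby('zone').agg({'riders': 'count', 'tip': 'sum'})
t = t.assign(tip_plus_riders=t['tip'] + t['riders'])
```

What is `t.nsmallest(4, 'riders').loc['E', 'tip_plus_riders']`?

18

group by zone: count(riders), sum(tip):
      riders  tip
zone             
A          5   45
B          1    5
C          1   18
D          5   75
E          1   17
F          1    9
add column tip_plus_riders = t['tip'] + t['riders']:
      riders  tip  tip_plus_riders
zone                              
A          5   45               50
B          1    5                6
C          1   18               19
D          5   75               80
E          1   17               18
F          1    9               10
take 4 rows with smallest riders:
      riders  tip  tip_plus_riders
zone                              
B          1    5                6
C          1   18               19
E          1   17               18
F          1    9               10
Hence 18.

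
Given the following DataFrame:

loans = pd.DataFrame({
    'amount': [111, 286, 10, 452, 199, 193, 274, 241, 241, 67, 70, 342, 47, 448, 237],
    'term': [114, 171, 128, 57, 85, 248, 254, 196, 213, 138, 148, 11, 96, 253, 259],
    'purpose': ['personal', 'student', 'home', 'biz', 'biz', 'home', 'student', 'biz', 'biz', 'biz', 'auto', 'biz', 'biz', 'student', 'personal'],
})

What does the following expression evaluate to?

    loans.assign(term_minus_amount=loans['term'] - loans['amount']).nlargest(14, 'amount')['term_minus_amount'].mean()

-68.9285714286

add column term_minus_amount = loans['term'] - loans['amount']:
    amount  term   purpose  term_minus_amount
0      111   114  personal                  3
1      286   171   student               -115
2       10   128      home                118
3      452    57       biz               -395
4      199    85       biz               -114
5      193   248      home                 55
6      274   254   student                -20
7      241   196       biz                -45
8      241   213       biz                -28
9       67   138       biz                 71
10      70   148      auto                 78
11     342    11       biz               -331
12      47    96       biz                 49
13     448   253   student               -195
14     237   259  personal                 22
take 14 rows with largest amount:
    amount  term   purpose  term_minus_amount
3      452    57       biz               -395
13     448   253   student               -195
11     342    11       biz               -331
1      286   171   student               -115
6      274   254   student                -20
7      241   196       biz                -45
8      241   213       biz                -28
14     237   259  personal                 22
4      199    85       biz               -114
5      193   248      home                 55
0      111   114  personal                  3
10      70   148      auto                 78
9       67   138       biz                 71
12      47    96       biz                 49
mean of column 'term_minus_amount' → -68.9285714286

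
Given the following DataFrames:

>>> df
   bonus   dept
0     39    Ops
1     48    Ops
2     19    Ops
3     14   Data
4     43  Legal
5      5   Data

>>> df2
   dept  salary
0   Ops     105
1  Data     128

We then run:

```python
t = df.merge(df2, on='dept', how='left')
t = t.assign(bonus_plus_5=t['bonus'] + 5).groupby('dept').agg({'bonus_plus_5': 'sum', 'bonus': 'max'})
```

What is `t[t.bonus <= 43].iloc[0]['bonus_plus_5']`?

merge on 'dept' (how='left') → 6 rows:
   bonus   dept  salary
0     39    Ops   105.0
1     48    Ops   105.0
2     19    Ops   105.0
3     14   Data   128.0
4     43  Legal     NaN
5      5   Data   128.0
add column bonus_plus_5 = t['bonus'] + 5:
   bonus   dept  salary  bonus_plus_5
0     39    Ops   105.0            44
1     48    Ops   105.0            53
2     19    Ops   105.0            24
3     14   Data   128.0            19
4     43  Legal     NaN            48
5      5   Data   128.0            10
group by dept: sum(bonus_plus_5), max(bonus):
       bonus_plus_5  bonus
dept                      
Data             29     14
Legal            48     43
Ops             121     48
filter rows where bonus <= 43:
       bonus_plus_5  bonus
dept                      
Data             29     14
Legal            48     43
Then the value at position 0, column 'bonus_plus_5': 29

29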